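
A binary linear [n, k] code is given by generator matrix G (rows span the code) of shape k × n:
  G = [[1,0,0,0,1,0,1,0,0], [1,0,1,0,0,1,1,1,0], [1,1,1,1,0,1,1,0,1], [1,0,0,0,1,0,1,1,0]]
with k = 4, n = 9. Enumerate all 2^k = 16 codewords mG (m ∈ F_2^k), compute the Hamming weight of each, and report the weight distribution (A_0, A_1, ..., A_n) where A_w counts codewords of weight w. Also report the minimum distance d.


Weight distribution: A_0 = 1, A_1 = 1, A_3 = 3, A_4 = 4, A_5 = 1, A_6 = 2, A_7 = 3, A_8 = 1. Minimum distance d = 1.

Enumerate all 2^4 = 16 messages m ∈ F_2^4.
For each, compute codeword c = mG in F_2^9, then tally its weight.
  m = 0000 → c = 000000000, weight = 0.
  m = 1000 → c = 100010100, weight = 3.
  m = 0100 → c = 101001110, weight = 5.
  m = 1100 → c = 001011010, weight = 4.
  m = 0010 → c = 111101101, weight = 7.
  m = 1010 → c = 011111001, weight = 6.
  m = 0110 → c = 010100011, weight = 4.
  m = 1110 → c = 110110111, weight = 7.
  m = 0001 → c = 100010110, weight = 4.
  m = 1001 → c = 000000010, weight = 1.
  m = 0101 → c = 001011000, weight = 3.
  m = 1101 → c = 101001100, weight = 4.
  m = 0011 → c = 011111011, weight = 7.
  m = 1011 → c = 111101111, weight = 8.
  m = 0111 → c = 110110101, weight = 6.
  m = 1111 → c = 010100001, weight = 3.
Tally weights:
  weight 0: 1 codewords.
  weight 1: 1 codewords.
  weight 3: 3 codewords.
  weight 4: 4 codewords.
  weight 5: 1 codewords.
  weight 6: 2 codewords.
  weight 7: 3 codewords.
  weight 8: 1 codewords.
Minimum distance d = smallest w > 0 with A_w > 0 = 1.
Sanity: Σ A_w = 16 = 2^4 = 16 ✓.


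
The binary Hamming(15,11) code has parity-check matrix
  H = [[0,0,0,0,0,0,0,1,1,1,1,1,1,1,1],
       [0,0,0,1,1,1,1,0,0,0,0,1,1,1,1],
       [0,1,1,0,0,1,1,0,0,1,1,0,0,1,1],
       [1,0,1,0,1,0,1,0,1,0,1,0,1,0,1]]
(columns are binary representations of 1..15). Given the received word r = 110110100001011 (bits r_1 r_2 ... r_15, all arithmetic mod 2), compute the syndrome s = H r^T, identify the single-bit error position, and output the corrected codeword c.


s = (1, 0, 0, 0)^T, error position = 8, corrected codeword c = 110110110001011

Compute s = H r^T mod 2 one row at a time:
  s_1 = 0 + 0 + 0 + 0 + 1 + 0 + 1 + 1 = 3 ≡ 1 (mod 2).
  s_2 = 1 + 1 + 0 + 1 + 1 + 0 + 1 + 1 = 6 ≡ 0 (mod 2).
  s_3 = 1 + 0 + 0 + 1 + 0 + 0 + 1 + 1 = 4 ≡ 0 (mod 2).
  s_4 = 1 + 0 + 1 + 1 + 0 + 0 + 0 + 1 = 4 ≡ 0 (mod 2).
s = (1, 0, 0, 0)^T — this equals column 8 of H (binary 1000), so error is at position 8.
Correct: flip bit 8 of r = 110110100001011 to get c = 110110110001011.


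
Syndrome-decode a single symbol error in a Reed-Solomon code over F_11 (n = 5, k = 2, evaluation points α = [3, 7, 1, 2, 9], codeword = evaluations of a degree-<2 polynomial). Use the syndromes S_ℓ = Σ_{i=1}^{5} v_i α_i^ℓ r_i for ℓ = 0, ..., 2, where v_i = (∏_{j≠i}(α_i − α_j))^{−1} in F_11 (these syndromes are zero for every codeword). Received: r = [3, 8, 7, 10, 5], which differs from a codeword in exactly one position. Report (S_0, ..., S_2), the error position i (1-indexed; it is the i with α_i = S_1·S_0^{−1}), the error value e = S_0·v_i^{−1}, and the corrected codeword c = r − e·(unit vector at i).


S = (7, 7, 7), error at position 3, error magnitude e = 1, c = [3, 8, 6, 10, 5].

Step 1: column multipliers v_i = (∏_{j≠i}(α_i − α_j))^{−1} mod 11.
  i = 1 (α = 3): (3−7)(3−1)(3−2)(3−9) = (−4)·2·1·(−6) = 48 ≡ 4, so v_1 = 4^{−1} = 3 (mod 11).
  i = 2 (α = 7): (7−3)(7−1)(7−2)(7−9) = 4·6·5·(−2) = −240 ≡ 2, so v_2 = 2^{−1} = 6 (mod 11).
  i = 3 (α = 1): (1−3)(1−7)(1−2)(1−9) = (−2)·(−6)·(−1)·(−8) = 96 ≡ 8, so v_3 = 8^{−1} = 7 (mod 11).
  i = 4 (α = 2): (2−3)(2−7)(2−1)(2−9) = (−1)·(−5)·1·(−7) = −35 ≡ 9, so v_4 = 9^{−1} = 5 (mod 11).
  i = 5 (α = 9): (9−3)(9−7)(9−1)(9−2) = 6·2·8·7 = 672 ≡ 1, so v_5 = 1^{−1} = 1 (mod 11).
  v = [3, 6, 7, 5, 1].
Step 2: syndromes of r = [3, 8, 7, 10, 5] (all sums mod 11).
  S_0 = Σ v_i r_i = 3·3 + 6·8 + 7·7 + 5·10 + 1·5 = 161 ≡ 7.
  S_1 = Σ v_i α_i r_i = 3·3·3 + 6·7·8 + 7·1·7 + 5·2·10 + 1·9·5 = 557 ≡ 7.
  α_i^2 mod 11 = [9, 5, 1, 4, 4].
  S_2 = Σ v_i α_i^2 r_i = 3·9·3 + 6·5·8 + 7·1·7 + 5·4·10 + 1·4·5 = 590 ≡ 7.
  S = (7, 7, 7) ≠ 0, so r is not a codeword (an error is present).
Step 3: locate the error. For a single error e at position i, S_ℓ = v_i·e·α_i^ℓ, so α_err = S_1/S_0.
  S_0^{−1} = 7^{−1} = 8 (mod 11), so α_err = 7·8 = 56 ≡ 1 = α_3. Error position i = 3.
  Consistency check: S_2/S_1 = 7·8 = 56 ≡ 1 = α_err ✓ (single-error assumption holds).
Step 4: error magnitude e = S_0/v_3 = S_0·∏_{j≠3}(α_3 − α_j) = 7·8 = 56 ≡ 1 (mod 11).
Step 5: correct position 3: c_3 = r_3 − e = 7 − 1 ≡ 6 (mod 11). Hence c = [3, 8, 6, 10, 5].
  Check: interpolating c through the α_i gives m(x) = 2 + 4·x (degree < 2) with m(α_i) = c_i for every i, so c is indeed a codeword.


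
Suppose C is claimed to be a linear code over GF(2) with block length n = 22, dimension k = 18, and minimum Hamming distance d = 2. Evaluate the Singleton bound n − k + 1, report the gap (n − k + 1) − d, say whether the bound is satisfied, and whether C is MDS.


Singleton RHS = n − k + 1 = 5, slack = 3, bound satisfied, not MDS.

Singleton bound: d ≤ n − k + 1.
Here n = 22, k = 18, so n − k + 1 = 5.
Given d = 2, check d ≤ 5: YES.
Slack = (n − k + 1) − d = 3.
The code is NOT MDS (slack = 3 > 0).
Description: the claimed parameters are [22, 18, 2]_2; such a code would be non-MDS.


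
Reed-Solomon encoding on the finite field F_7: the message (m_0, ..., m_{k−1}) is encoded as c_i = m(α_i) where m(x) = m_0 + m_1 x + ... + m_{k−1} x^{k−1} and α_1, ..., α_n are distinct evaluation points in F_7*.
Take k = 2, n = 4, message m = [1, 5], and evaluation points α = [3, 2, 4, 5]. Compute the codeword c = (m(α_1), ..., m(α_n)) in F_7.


c = [2, 4, 0, 5]

Message polynomial: m(x) = 1 + 5·x (mod 7).
For each evaluation point α_i, compute m(α_i) mod 7:
  α_1 = 3: Horner steps 5 → 2, so m(3) = 2.
  α_2 = 2: Horner steps 5 → 4, so m(2) = 4.
  α_3 = 4: Horner steps 5 → 0, so m(4) = 0.
  α_4 = 5: Horner steps 5 → 5, so m(5) = 5.
Codeword c = [2, 4, 0, 5] ∈ F_7^4.


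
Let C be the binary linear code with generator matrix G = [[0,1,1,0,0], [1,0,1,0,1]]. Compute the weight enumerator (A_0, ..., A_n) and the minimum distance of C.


Weight distribution: A_0 = 1, A_2 = 1, A_3 = 2. Minimum distance d = 2.

Enumerate all 2^2 = 4 messages m ∈ F_2^2.
For each, compute codeword c = mG in F_2^5, then tally its weight.
  m = 00 → c = 00000, weight = 0.
  m = 10 → c = 01100, weight = 2.
  m = 01 → c = 10101, weight = 3.
  m = 11 → c = 11001, weight = 3.
Tally weights:
  weight 0: 1 codewords.
  weight 2: 1 codewords.
  weight 3: 2 codewords.
Minimum distance d = smallest w > 0 with A_w > 0 = 2.
Sanity: Σ A_w = 4 = 2^2 = 4 ✓.


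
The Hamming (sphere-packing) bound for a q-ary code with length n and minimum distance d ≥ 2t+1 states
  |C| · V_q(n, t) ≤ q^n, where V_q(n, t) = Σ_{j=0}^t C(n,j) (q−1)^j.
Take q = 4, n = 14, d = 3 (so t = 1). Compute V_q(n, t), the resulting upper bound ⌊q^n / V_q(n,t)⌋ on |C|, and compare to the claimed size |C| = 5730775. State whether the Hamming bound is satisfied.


V_q(n, t) = 43, q^n = 268435456, Hamming bound = 6242685, |C| = 5730775 ≤ bound (satisfied).

Step 1: Compute V_q(n, t) = Σ_{j=0}^1 C(n, j) (q−1)^j.
  j = 0: C(14,0)·(3)^0 = 1·1 = 1.
  j = 1: C(14,1)·(3)^1 = 14·3 = 42.
  V_q(n, t) = 1 + 42 = 43.
Step 2: q^n = 4^14 = 268435456.
Step 3: Hamming bound ⌊q^n / V_q(n,t)⌋ = ⌊268435456/43⌋ = 6242685.
Step 4: Compare |C| = 5730775 to 6242685: satisfied.
The claimed |C| lies below the Hamming bound.


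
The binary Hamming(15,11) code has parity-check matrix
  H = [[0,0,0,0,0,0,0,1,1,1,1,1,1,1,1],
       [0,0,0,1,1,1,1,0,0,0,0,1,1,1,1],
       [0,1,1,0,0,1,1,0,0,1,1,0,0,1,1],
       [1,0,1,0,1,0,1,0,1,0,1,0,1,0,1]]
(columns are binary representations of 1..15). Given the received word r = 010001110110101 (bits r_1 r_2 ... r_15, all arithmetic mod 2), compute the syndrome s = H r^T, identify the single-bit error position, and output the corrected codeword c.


s = (1, 0, 0, 0)^T, error position = 8, corrected codeword c = 010001100110101

Compute s = H r^T mod 2 one row at a time:
  s_1 = 1 + 0 + 1 + 1 + 0 + 1 + 0 + 1 = 5 ≡ 1 (mod 2).
  s_2 = 0 + 0 + 1 + 1 + 0 + 1 + 0 + 1 = 4 ≡ 0 (mod 2).
  s_3 = 1 + 0 + 1 + 1 + 1 + 1 + 0 + 1 = 6 ≡ 0 (mod 2).
  s_4 = 0 + 0 + 0 + 1 + 0 + 1 + 1 + 1 = 4 ≡ 0 (mod 2).
s = (1, 0, 0, 0)^T — this equals column 8 of H (binary 1000), so error is at position 8.
Correct: flip bit 8 of r = 010001110110101 to get c = 010001100110101.


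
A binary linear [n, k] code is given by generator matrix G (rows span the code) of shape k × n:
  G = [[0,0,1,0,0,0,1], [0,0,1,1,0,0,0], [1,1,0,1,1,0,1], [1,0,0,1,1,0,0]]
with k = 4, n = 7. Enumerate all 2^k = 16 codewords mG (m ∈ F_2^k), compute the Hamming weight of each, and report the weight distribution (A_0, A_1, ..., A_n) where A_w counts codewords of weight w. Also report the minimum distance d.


Weight distribution: A_0 = 1, A_2 = 6, A_3 = 4, A_4 = 1, A_5 = 4. Minimum distance d = 2.

Enumerate all 2^4 = 16 messages m ∈ F_2^4.
For each, compute codeword c = mG in F_2^7, then tally its weight.
  m = 0000 → c = 0000000, weight = 0.
  m = 1000 → c = 0010001, weight = 2.
  m = 0100 → c = 0011000, weight = 2.
  m = 1100 → c = 0001001, weight = 2.
  m = 0010 → c = 1101101, weight = 5.
  m = 1010 → c = 1111100, weight = 5.
  m = 0110 → c = 1110101, weight = 5.
  m = 1110 → c = 1100100, weight = 3.
  m = 0001 → c = 1001100, weight = 3.
  m = 1001 → c = 1011101, weight = 5.
  m = 0101 → c = 1010100, weight = 3.
  m = 1101 → c = 1000101, weight = 3.
  m = 0011 → c = 0100001, weight = 2.
  m = 1011 → c = 0110000, weight = 2.
  m = 0111 → c = 0111001, weight = 4.
  m = 1111 → c = 0101000, weight = 2.
Tally weights:
  weight 0: 1 codewords.
  weight 2: 6 codewords.
  weight 3: 4 codewords.
  weight 4: 1 codewords.
  weight 5: 4 codewords.
Minimum distance d = smallest w > 0 with A_w > 0 = 2.
Sanity: Σ A_w = 16 = 2^4 = 16 ✓.


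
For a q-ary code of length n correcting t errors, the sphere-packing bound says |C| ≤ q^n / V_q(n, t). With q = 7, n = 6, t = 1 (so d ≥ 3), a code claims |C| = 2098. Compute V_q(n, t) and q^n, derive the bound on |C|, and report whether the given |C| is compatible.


V_q(n, t) = 37, q^n = 117649, Hamming bound = 3179, |C| = 2098 ≤ bound (satisfied).

Step 1: Compute V_q(n, t) = Σ_{j=0}^1 C(n, j) (q−1)^j.
  j = 0: C(6,0)·(6)^0 = 1·1 = 1.
  j = 1: C(6,1)·(6)^1 = 6·6 = 36.
  V_q(n, t) = 1 + 36 = 37.
Step 2: q^n = 7^6 = 117649.
Step 3: Hamming bound ⌊q^n / V_q(n,t)⌋ = ⌊117649/37⌋ = 3179.
Step 4: Compare |C| = 2098 to 3179: satisfied.
The claimed |C| lies below the Hamming bound.


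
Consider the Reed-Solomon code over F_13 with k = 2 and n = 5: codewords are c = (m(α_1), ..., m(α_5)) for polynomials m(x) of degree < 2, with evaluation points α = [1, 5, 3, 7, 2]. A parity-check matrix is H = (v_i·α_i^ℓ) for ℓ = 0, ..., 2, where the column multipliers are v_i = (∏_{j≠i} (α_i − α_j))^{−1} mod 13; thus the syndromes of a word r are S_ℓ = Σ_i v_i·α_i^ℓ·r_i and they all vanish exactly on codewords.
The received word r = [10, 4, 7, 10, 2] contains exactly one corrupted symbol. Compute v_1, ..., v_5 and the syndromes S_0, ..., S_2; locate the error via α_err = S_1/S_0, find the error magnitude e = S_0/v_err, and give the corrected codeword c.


S = (8, 4, 2), error at position 4, error magnitude e = 9, c = [10, 4, 7, 1, 2].

Step 1: column multipliers v_i = (∏_{j≠i}(α_i − α_j))^{−1} mod 13.
  i = 1 (α = 1): (1−5)(1−3)(1−7)(1−2) = (−4)·(−2)·(−6)·(−1) = 48 ≡ 9, so v_1 = 9^{−1} = 3 (mod 13).
  i = 2 (α = 5): (5−1)(5−3)(5−7)(5−2) = 4·2·(−2)·3 = −48 ≡ 4, so v_2 = 4^{−1} = 10 (mod 13).
  i = 3 (α = 3): (3−1)(3−5)(3−7)(3−2) = 2·(−2)·(−4)·1 = 16 ≡ 3, so v_3 = 3^{−1} = 9 (mod 13).
  i = 4 (α = 7): (7−1)(7−5)(7−3)(7−2) = 6·2·4·5 = 240 ≡ 6, so v_4 = 6^{−1} = 11 (mod 13).
  i = 5 (α = 2): (2−1)(2−5)(2−3)(2−7) = 1·(−3)·(−1)·(−5) = −15 ≡ 11, so v_5 = 11^{−1} = 6 (mod 13).
  v = [3, 10, 9, 11, 6].
Step 2: syndromes of r = [10, 4, 7, 10, 2] (all sums mod 13).
  S_0 = Σ v_i r_i = 3·10 + 10·4 + 9·7 + 11·10 + 6·2 = 255 ≡ 8.
  S_1 = Σ v_i α_i r_i = 3·1·10 + 10·5·4 + 9·3·7 + 11·7·10 + 6·2·2 = 1213 ≡ 4.
  α_i^2 mod 13 = [1, 12, 9, 10, 4].
  S_2 = Σ v_i α_i^2 r_i = 3·1·10 + 10·12·4 + 9·9·7 + 11·10·10 + 6·4·2 = 2225 ≡ 2.
  S = (8, 4, 2) ≠ 0, so r is not a codeword (an error is present).
Step 3: locate the error. For a single error e at position i, S_ℓ = v_i·e·α_i^ℓ, so α_err = S_1/S_0.
  S_0^{−1} = 8^{−1} = 5 (mod 13), so α_err = 4·5 = 20 ≡ 7 = α_4. Error position i = 4.
  Consistency check: S_2/S_1 = 2·10 = 20 ≡ 7 = α_err ✓ (single-error assumption holds).
Step 4: error magnitude e = S_0/v_4 = S_0·∏_{j≠4}(α_4 − α_j) = 8·6 = 48 ≡ 9 (mod 13).
Step 5: correct position 4: c_4 = r_4 − e = 10 − 9 ≡ 1 (mod 13). Hence c = [10, 4, 7, 1, 2].
  Check: interpolating c through the α_i gives m(x) = 5 + 5·x (degree < 2) with m(α_i) = c_i for every i, so c is indeed a codeword.


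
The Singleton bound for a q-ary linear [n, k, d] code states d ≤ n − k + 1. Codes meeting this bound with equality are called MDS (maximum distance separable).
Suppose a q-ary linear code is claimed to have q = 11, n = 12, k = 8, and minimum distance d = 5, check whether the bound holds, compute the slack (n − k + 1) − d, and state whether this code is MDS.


Singleton RHS = n − k + 1 = 5, slack = 0, bound satisfied, MDS.

Singleton bound: d ≤ n − k + 1.
Here n = 12, k = 8, so n − k + 1 = 5.
Given d = 5, check d ≤ 5: YES.
Slack = (n − k + 1) − d = 0.
The code is MDS (slack = 0).
Description: the claimed parameters are [12, 8, 5]_11; such a code would be MDS (meets Singleton bound).


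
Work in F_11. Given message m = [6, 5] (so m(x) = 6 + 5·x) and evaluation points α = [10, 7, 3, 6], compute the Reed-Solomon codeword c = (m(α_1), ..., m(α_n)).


c = [1, 8, 10, 3]

Message polynomial: m(x) = 6 + 5·x (mod 11).
For each evaluation point α_i, compute m(α_i) mod 11:
  α_1 = 10: Horner steps 5 → 1, so m(10) = 1.
  α_2 = 7: Horner steps 5 → 8, so m(7) = 8.
  α_3 = 3: Horner steps 5 → 10, so m(3) = 10.
  α_4 = 6: Horner steps 5 → 3, so m(6) = 3.
Codeword c = [1, 8, 10, 3] ∈ F_11^4.


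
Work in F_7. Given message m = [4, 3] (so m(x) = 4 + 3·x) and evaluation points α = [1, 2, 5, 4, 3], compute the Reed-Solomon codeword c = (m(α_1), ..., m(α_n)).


c = [0, 3, 5, 2, 6]

Message polynomial: m(x) = 4 + 3·x (mod 7).
For each evaluation point α_i, compute m(α_i) mod 7:
  α_1 = 1: Horner steps 3 → 0, so m(1) = 0.
  α_2 = 2: Horner steps 3 → 3, so m(2) = 3.
  α_3 = 5: Horner steps 3 → 5, so m(5) = 5.
  α_4 = 4: Horner steps 3 → 2, so m(4) = 2.
  α_5 = 3: Horner steps 3 → 6, so m(3) = 6.
Codeword c = [0, 3, 5, 2, 6] ∈ F_7^5.


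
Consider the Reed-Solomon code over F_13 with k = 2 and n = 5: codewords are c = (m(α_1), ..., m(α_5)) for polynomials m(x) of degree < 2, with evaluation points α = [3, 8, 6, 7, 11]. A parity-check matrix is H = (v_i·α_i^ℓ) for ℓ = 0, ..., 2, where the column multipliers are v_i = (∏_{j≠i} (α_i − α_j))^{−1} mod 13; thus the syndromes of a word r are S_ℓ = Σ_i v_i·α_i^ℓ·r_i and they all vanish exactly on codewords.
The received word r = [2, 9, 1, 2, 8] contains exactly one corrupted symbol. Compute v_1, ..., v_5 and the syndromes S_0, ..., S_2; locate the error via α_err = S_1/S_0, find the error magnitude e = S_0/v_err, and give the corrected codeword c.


S = (12, 6, 3), error at position 4, error magnitude e = 10, c = [2, 9, 1, 5, 8].

Step 1: column multipliers v_i = (∏_{j≠i}(α_i − α_j))^{−1} mod 13.
  i = 1 (α = 3): (3−8)(3−6)(3−7)(3−11) = (−5)·(−3)·(−4)·(−8) = 480 ≡ 12, so v_1 = 12^{−1} = 12 (mod 13).
  i = 2 (α = 8): (8−3)(8−6)(8−7)(8−11) = 5·2·1·(−3) = −30 ≡ 9, so v_2 = 9^{−1} = 3 (mod 13).
  i = 3 (α = 6): (6−3)(6−8)(6−7)(6−11) = 3·(−2)·(−1)·(−5) = −30 ≡ 9, so v_3 = 9^{−1} = 3 (mod 13).
  i = 4 (α = 7): (7−3)(7−8)(7−6)(7−11) = 4·(−1)·1·(−4) = 16 ≡ 3, so v_4 = 3^{−1} = 9 (mod 13).
  i = 5 (α = 11): (11−3)(11−8)(11−6)(11−7) = 8·3·5·4 = 480 ≡ 12, so v_5 = 12^{−1} = 12 (mod 13).
  v = [12, 3, 3, 9, 12].
Step 2: syndromes of r = [2, 9, 1, 2, 8] (all sums mod 13).
  S_0 = Σ v_i r_i = 12·2 + 3·9 + 3·1 + 9·2 + 12·8 = 168 ≡ 12.
  S_1 = Σ v_i α_i r_i = 12·3·2 + 3·8·9 + 3·6·1 + 9·7·2 + 12·11·8 = 1488 ≡ 6.
  α_i^2 mod 13 = [9, 12, 10, 10, 4].
  S_2 = Σ v_i α_i^2 r_i = 12·9·2 + 3·12·9 + 3·10·1 + 9·10·2 + 12·4·8 = 1134 ≡ 3.
  S = (12, 6, 3) ≠ 0, so r is not a codeword (an error is present).
Step 3: locate the error. For a single error e at position i, S_ℓ = v_i·e·α_i^ℓ, so α_err = S_1/S_0.
  S_0^{−1} = 12^{−1} = 12 (mod 13), so α_err = 6·12 = 72 ≡ 7 = α_4. Error position i = 4.
  Consistency check: S_2/S_1 = 3·11 = 33 ≡ 7 = α_err ✓ (single-error assumption holds).
Step 4: error magnitude e = S_0/v_4 = S_0·∏_{j≠4}(α_4 − α_j) = 12·3 = 36 ≡ 10 (mod 13).
Step 5: correct position 4: c_4 = r_4 − e = 2 − 10 ≡ 5 (mod 13). Hence c = [2, 9, 1, 5, 8].
  Check: interpolating c through the α_i gives m(x) = 3 + 4·x (degree < 2) with m(α_i) = c_i for every i, so c is indeed a codeword.


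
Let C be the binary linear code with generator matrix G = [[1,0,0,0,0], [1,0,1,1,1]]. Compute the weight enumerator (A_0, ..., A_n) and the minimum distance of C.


Weight distribution: A_0 = 1, A_1 = 1, A_3 = 1, A_4 = 1. Minimum distance d = 1.

Enumerate all 2^2 = 4 messages m ∈ F_2^2.
For each, compute codeword c = mG in F_2^5, then tally its weight.
  m = 00 → c = 00000, weight = 0.
  m = 10 → c = 10000, weight = 1.
  m = 01 → c = 10111, weight = 4.
  m = 11 → c = 00111, weight = 3.
Tally weights:
  weight 0: 1 codewords.
  weight 1: 1 codewords.
  weight 3: 1 codewords.
  weight 4: 1 codewords.
Minimum distance d = smallest w > 0 with A_w > 0 = 1.
Sanity: Σ A_w = 4 = 2^2 = 4 ✓.


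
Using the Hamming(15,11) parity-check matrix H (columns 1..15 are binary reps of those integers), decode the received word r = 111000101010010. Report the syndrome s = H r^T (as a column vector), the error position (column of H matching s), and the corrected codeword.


s = (1, 0, 1, 1)^T, error position = 11, corrected codeword c = 111000101000010

Compute s = H r^T mod 2 one row at a time:
  s_1 = 0 + 1 + 0 + 1 + 0 + 0 + 1 + 0 = 3 ≡ 1 (mod 2).
  s_2 = 0 + 0 + 0 + 1 + 0 + 0 + 1 + 0 = 2 ≡ 0 (mod 2).
  s_3 = 1 + 1 + 0 + 1 + 0 + 1 + 1 + 0 = 5 ≡ 1 (mod 2).
  s_4 = 1 + 1 + 0 + 1 + 1 + 1 + 0 + 0 = 5 ≡ 1 (mod 2).
s = (1, 0, 1, 1)^T — this equals column 11 of H (binary 1011), so error is at position 11.
Correct: flip bit 11 of r = 111000101010010 to get c = 111000101000010.


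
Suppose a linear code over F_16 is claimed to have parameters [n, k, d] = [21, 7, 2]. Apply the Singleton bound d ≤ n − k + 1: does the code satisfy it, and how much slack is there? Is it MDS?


Singleton RHS = n − k + 1 = 15, slack = 13, bound satisfied, not MDS.

Singleton bound: d ≤ n − k + 1.
Here n = 21, k = 7, so n − k + 1 = 15.
Given d = 2, check d ≤ 15: YES.
Slack = (n − k + 1) − d = 13.
The code is NOT MDS (slack = 13 > 0).
Description: the claimed parameters are [21, 7, 2]_16; such a code would be non-MDS.


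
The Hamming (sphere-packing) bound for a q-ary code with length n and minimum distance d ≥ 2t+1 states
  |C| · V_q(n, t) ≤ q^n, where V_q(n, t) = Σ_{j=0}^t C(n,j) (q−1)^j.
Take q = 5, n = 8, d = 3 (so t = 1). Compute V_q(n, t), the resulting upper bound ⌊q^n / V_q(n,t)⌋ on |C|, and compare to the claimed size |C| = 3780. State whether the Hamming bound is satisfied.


V_q(n, t) = 33, q^n = 390625, Hamming bound = 11837, |C| = 3780 ≤ bound (satisfied).

Step 1: Compute V_q(n, t) = Σ_{j=0}^1 C(n, j) (q−1)^j.
  j = 0: C(8,0)·(4)^0 = 1·1 = 1.
  j = 1: C(8,1)·(4)^1 = 8·4 = 32.
  V_q(n, t) = 1 + 32 = 33.
Step 2: q^n = 5^8 = 390625.
Step 3: Hamming bound ⌊q^n / V_q(n,t)⌋ = ⌊390625/33⌋ = 11837.
Step 4: Compare |C| = 3780 to 11837: satisfied.
The claimed |C| lies below the Hamming bound.


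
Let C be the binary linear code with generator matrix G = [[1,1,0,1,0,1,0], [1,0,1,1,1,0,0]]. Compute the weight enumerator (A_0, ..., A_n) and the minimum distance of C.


Weight distribution: A_0 = 1, A_4 = 3. Minimum distance d = 4.

Enumerate all 2^2 = 4 messages m ∈ F_2^2.
For each, compute codeword c = mG in F_2^7, then tally its weight.
  m = 00 → c = 0000000, weight = 0.
  m = 10 → c = 1101010, weight = 4.
  m = 01 → c = 1011100, weight = 4.
  m = 11 → c = 0110110, weight = 4.
Tally weights:
  weight 0: 1 codewords.
  weight 4: 3 codewords.
Minimum distance d = smallest w > 0 with A_w > 0 = 4.
Sanity: Σ A_w = 4 = 2^2 = 4 ✓.


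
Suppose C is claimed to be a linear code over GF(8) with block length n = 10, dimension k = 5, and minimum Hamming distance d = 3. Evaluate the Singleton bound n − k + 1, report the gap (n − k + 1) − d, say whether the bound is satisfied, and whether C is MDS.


Singleton RHS = n − k + 1 = 6, slack = 3, bound satisfied, not MDS.

Singleton bound: d ≤ n − k + 1.
Here n = 10, k = 5, so n − k + 1 = 6.
Given d = 3, check d ≤ 6: YES.
Slack = (n − k + 1) − d = 3.
The code is NOT MDS (slack = 3 > 0).
Description: the claimed parameters are [10, 5, 3]_8; such a code would be non-MDS.


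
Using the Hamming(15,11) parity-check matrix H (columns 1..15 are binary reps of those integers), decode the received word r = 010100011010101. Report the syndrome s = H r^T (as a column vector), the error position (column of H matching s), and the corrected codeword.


s = (1, 1, 1, 0)^T, error position = 14, corrected codeword c = 010100011010111

Compute s = H r^T mod 2 one row at a time:
  s_1 = 1 + 1 + 0 + 1 + 0 + 1 + 0 + 1 = 5 ≡ 1 (mod 2).
  s_2 = 1 + 0 + 0 + 0 + 0 + 1 + 0 + 1 = 3 ≡ 1 (mod 2).
  s_3 = 1 + 0 + 0 + 0 + 0 + 1 + 0 + 1 = 3 ≡ 1 (mod 2).
  s_4 = 0 + 0 + 0 + 0 + 1 + 1 + 1 + 1 = 4 ≡ 0 (mod 2).
s = (1, 1, 1, 0)^T — this equals column 14 of H (binary 1110), so error is at position 14.
Correct: flip bit 14 of r = 010100011010101 to get c = 010100011010111.


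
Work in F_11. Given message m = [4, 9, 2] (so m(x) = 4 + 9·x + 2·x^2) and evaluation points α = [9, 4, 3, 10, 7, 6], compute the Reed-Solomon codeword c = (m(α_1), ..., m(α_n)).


c = [5, 6, 5, 8, 0, 9]

Message polynomial: m(x) = 4 + 9·x + 2·x^2 (mod 11).
For each evaluation point α_i, compute m(α_i) mod 11:
  α_1 = 9: Horner steps 2 → 5 → 5, so m(9) = 5.
  α_2 = 4: Horner steps 2 → 6 → 6, so m(4) = 6.
  α_3 = 3: Horner steps 2 → 4 → 5, so m(3) = 5.
  α_4 = 10: Horner steps 2 → 7 → 8, so m(10) = 8.
  α_5 = 7: Horner steps 2 → 1 → 0, so m(7) = 0.
  α_6 = 6: Horner steps 2 → 10 → 9, so m(6) = 9.
Codeword c = [5, 6, 5, 8, 0, 9] ∈ F_11^6.


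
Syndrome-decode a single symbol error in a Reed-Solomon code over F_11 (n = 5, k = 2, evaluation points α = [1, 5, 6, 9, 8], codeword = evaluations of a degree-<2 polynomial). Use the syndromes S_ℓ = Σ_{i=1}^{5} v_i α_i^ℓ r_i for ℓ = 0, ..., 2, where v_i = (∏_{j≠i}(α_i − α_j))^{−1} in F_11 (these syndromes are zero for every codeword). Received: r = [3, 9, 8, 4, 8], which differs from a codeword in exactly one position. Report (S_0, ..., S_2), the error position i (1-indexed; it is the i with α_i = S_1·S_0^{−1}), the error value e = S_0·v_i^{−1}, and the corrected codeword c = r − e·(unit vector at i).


S = (10, 5, 8), error at position 3, error magnitude e = 3, c = [3, 9, 5, 4, 8].

Step 1: column multipliers v_i = (∏_{j≠i}(α_i − α_j))^{−1} mod 11.
  i = 1 (α = 1): (1−5)(1−6)(1−9)(1−8) = (−4)·(−5)·(−8)·(−7) = 1120 ≡ 9, so v_1 = 9^{−1} = 5 (mod 11).
  i = 2 (α = 5): (5−1)(5−6)(5−9)(5−8) = 4·(−1)·(−4)·(−3) = −48 ≡ 7, so v_2 = 7^{−1} = 8 (mod 11).
  i = 3 (α = 6): (6−1)(6−5)(6−9)(6−8) = 5·1·(−3)·(−2) = 30 ≡ 8, so v_3 = 8^{−1} = 7 (mod 11).
  i = 4 (α = 9): (9−1)(9−5)(9−6)(9−8) = 8·4·3·1 = 96 ≡ 8, so v_4 = 8^{−1} = 7 (mod 11).
  i = 5 (α = 8): (8−1)(8−5)(8−6)(8−9) = 7·3·2·(−1) = −42 ≡ 2, so v_5 = 2^{−1} = 6 (mod 11).
  v = [5, 8, 7, 7, 6].
Step 2: syndromes of r = [3, 9, 8, 4, 8] (all sums mod 11).
  S_0 = Σ v_i r_i = 5·3 + 8·9 + 7·8 + 7·4 + 6·8 = 219 ≡ 10.
  S_1 = Σ v_i α_i r_i = 5·1·3 + 8·5·9 + 7·6·8 + 7·9·4 + 6·8·8 = 1347 ≡ 5.
  α_i^2 mod 11 = [1, 3, 3, 4, 9].
  S_2 = Σ v_i α_i^2 r_i = 5·1·3 + 8·3·9 + 7·3·8 + 7·4·4 + 6·9·8 = 943 ≡ 8.
  S = (10, 5, 8) ≠ 0, so r is not a codeword (an error is present).
Step 3: locate the error. For a single error e at position i, S_ℓ = v_i·e·α_i^ℓ, so α_err = S_1/S_0.
  S_0^{−1} = 10^{−1} = 10 (mod 11), so α_err = 5·10 = 50 ≡ 6 = α_3. Error position i = 3.
  Consistency check: S_2/S_1 = 8·9 = 72 ≡ 6 = α_err ✓ (single-error assumption holds).
Step 4: error magnitude e = S_0/v_3 = S_0·∏_{j≠3}(α_3 − α_j) = 10·8 = 80 ≡ 3 (mod 11).
Step 5: correct position 3: c_3 = r_3 − e = 8 − 3 ≡ 5 (mod 11). Hence c = [3, 9, 5, 4, 8].
  Check: interpolating c through the α_i gives m(x) = 7 + 7·x (degree < 2) with m(α_i) = c_i for every i, so c is indeed a codeword.


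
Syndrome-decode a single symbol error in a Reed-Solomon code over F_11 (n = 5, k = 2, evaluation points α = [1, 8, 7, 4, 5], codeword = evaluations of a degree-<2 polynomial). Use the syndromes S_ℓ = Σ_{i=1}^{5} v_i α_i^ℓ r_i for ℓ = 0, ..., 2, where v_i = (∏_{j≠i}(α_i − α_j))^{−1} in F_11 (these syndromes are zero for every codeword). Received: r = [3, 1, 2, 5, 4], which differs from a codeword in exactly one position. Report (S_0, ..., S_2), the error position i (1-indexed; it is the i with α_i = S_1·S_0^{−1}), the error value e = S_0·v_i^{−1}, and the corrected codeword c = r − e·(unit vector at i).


S = (8, 8, 8), error at position 1, error magnitude e = 6, c = [8, 1, 2, 5, 4].

Step 1: column multipliers v_i = (∏_{j≠i}(α_i − α_j))^{−1} mod 11.
  i = 1 (α = 1): (1−8)(1−7)(1−4)(1−5) = (−7)·(−6)·(−3)·(−4) = 504 ≡ 9, so v_1 = 9^{−1} = 5 (mod 11).
  i = 2 (α = 8): (8−1)(8−7)(8−4)(8−5) = 7·1·4·3 = 84 ≡ 7, so v_2 = 7^{−1} = 8 (mod 11).
  i = 3 (α = 7): (7−1)(7−8)(7−4)(7−5) = 6·(−1)·3·2 = −36 ≡ 8, so v_3 = 8^{−1} = 7 (mod 11).
  i = 4 (α = 4): (4−1)(4−8)(4−7)(4−5) = 3·(−4)·(−3)·(−1) = −36 ≡ 8, so v_4 = 8^{−1} = 7 (mod 11).
  i = 5 (α = 5): (5−1)(5−8)(5−7)(5−4) = 4·(−3)·(−2)·1 = 24 ≡ 2, so v_5 = 2^{−1} = 6 (mod 11).
  v = [5, 8, 7, 7, 6].
Step 2: syndromes of r = [3, 1, 2, 5, 4] (all sums mod 11).
  S_0 = Σ v_i r_i = 5·3 + 8·1 + 7·2 + 7·5 + 6·4 = 96 ≡ 8.
  S_1 = Σ v_i α_i r_i = 5·1·3 + 8·8·1 + 7·7·2 + 7·4·5 + 6·5·4 = 437 ≡ 8.
  α_i^2 mod 11 = [1, 9, 5, 5, 3].
  S_2 = Σ v_i α_i^2 r_i = 5·1·3 + 8·9·1 + 7·5·2 + 7·5·5 + 6·3·4 = 404 ≡ 8.
  S = (8, 8, 8) ≠ 0, so r is not a codeword (an error is present).
Step 3: locate the error. For a single error e at position i, S_ℓ = v_i·e·α_i^ℓ, so α_err = S_1/S_0.
  S_0^{−1} = 8^{−1} = 7 (mod 11), so α_err = 8·7 = 56 ≡ 1 = α_1. Error position i = 1.
  Consistency check: S_2/S_1 = 8·7 = 56 ≡ 1 = α_err ✓ (single-error assumption holds).
Step 4: error magnitude e = S_0/v_1 = S_0·∏_{j≠1}(α_1 − α_j) = 8·9 = 72 ≡ 6 (mod 11).
Step 5: correct position 1: c_1 = r_1 − e = 3 − 6 ≡ 8 (mod 11). Hence c = [8, 1, 2, 5, 4].
  Check: interpolating c through the α_i gives m(x) = 9 + 10·x (degree < 2) with m(α_i) = c_i for every i, so c is indeed a codeword.


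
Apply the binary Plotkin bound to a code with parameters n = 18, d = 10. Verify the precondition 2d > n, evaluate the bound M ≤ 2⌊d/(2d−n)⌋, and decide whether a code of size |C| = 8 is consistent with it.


Plotkin bound M ≤ 10; given |C| = 8 ≤ bound (satisfied).

Check applicability: 2d = 20, n = 18.
2d − n = 2 > 0, so Plotkin applies.
Compute d/(2d−n) = 10/2 ≈ 5.0000.
⌊d/(2d−n)⌋ = 5.
Plotkin bound: M ≤ 2·5 = 10.
Given |C| = 8, check: satisfied.
This |C| is below the Plotkin bound.


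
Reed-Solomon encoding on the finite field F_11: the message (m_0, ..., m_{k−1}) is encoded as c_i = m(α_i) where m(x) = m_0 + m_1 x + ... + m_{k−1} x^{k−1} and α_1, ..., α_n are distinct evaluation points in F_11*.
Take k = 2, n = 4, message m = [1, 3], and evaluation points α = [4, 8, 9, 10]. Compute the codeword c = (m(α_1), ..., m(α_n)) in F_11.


c = [2, 3, 6, 9]

Message polynomial: m(x) = 1 + 3·x (mod 11).
For each evaluation point α_i, compute m(α_i) mod 11:
  α_1 = 4: Horner steps 3 → 2, so m(4) = 2.
  α_2 = 8: Horner steps 3 → 3, so m(8) = 3.
  α_3 = 9: Horner steps 3 → 6, so m(9) = 6.
  α_4 = 10: Horner steps 3 → 9, so m(10) = 9.
Codeword c = [2, 3, 6, 9] ∈ F_11^4.


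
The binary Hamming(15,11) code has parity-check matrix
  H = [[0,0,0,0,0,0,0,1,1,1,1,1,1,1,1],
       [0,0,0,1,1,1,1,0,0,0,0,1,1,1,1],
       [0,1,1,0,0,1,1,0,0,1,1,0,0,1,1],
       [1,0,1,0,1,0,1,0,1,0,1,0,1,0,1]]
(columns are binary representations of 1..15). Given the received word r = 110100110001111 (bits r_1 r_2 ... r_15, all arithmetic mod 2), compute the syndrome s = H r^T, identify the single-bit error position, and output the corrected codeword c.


s = (1, 0, 0, 0)^T, error position = 8, corrected codeword c = 110100100001111

Compute s = H r^T mod 2 one row at a time:
  s_1 = 1 + 0 + 0 + 0 + 1 + 1 + 1 + 1 = 5 ≡ 1 (mod 2).
  s_2 = 1 + 0 + 0 + 1 + 1 + 1 + 1 + 1 = 6 ≡ 0 (mod 2).
  s_3 = 1 + 0 + 0 + 1 + 0 + 0 + 1 + 1 = 4 ≡ 0 (mod 2).
  s_4 = 1 + 0 + 0 + 1 + 0 + 0 + 1 + 1 = 4 ≡ 0 (mod 2).
s = (1, 0, 0, 0)^T — this equals column 8 of H (binary 1000), so error is at position 8.
Correct: flip bit 8 of r = 110100110001111 to get c = 110100100001111.


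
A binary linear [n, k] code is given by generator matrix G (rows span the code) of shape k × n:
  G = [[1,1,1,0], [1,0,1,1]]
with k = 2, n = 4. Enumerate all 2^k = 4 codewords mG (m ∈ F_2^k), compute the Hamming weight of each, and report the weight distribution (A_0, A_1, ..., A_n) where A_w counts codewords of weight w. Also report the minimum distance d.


Weight distribution: A_0 = 1, A_2 = 1, A_3 = 2. Minimum distance d = 2.

Enumerate all 2^2 = 4 messages m ∈ F_2^2.
For each, compute codeword c = mG in F_2^4, then tally its weight.
  m = 00 → c = 0000, weight = 0.
  m = 10 → c = 1110, weight = 3.
  m = 01 → c = 1011, weight = 3.
  m = 11 → c = 0101, weight = 2.
Tally weights:
  weight 0: 1 codewords.
  weight 2: 1 codewords.
  weight 3: 2 codewords.
Minimum distance d = smallest w > 0 with A_w > 0 = 2.
Sanity: Σ A_w = 4 = 2^2 = 4 ✓.


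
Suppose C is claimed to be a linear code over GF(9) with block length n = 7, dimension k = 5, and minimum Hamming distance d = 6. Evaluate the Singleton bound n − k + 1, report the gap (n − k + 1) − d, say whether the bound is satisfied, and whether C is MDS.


Singleton RHS = n − k + 1 = 3, slack = -3, bound violated (no such code; not MDS).

Singleton bound: d ≤ n − k + 1.
Here n = 7, k = 5, so n − k + 1 = 3.
Given d = 6, check d ≤ 3: NO.
Slack = (n − k + 1) − d = -3.
The slack is negative: d = 6 exceeds n − k + 1 = 3 by 3, so the Singleton bound is violated and no linear [7, 5, 6]_9 code can exist. In particular it is not MDS (MDS requires d = n − k + 1 exactly).
Description: the claimed parameters are [7, 5, 6]_9; such a code would be impossible (violates the Singleton bound).


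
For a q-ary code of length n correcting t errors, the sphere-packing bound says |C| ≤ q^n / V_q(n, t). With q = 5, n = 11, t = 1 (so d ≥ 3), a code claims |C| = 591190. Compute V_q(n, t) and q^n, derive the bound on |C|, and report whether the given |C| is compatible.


V_q(n, t) = 45, q^n = 48828125, Hamming bound = 1085069, |C| = 591190 ≤ bound (satisfied).

Step 1: Compute V_q(n, t) = Σ_{j=0}^1 C(n, j) (q−1)^j.
  j = 0: C(11,0)·(4)^0 = 1·1 = 1.
  j = 1: C(11,1)·(4)^1 = 11·4 = 44.
  V_q(n, t) = 1 + 44 = 45.
Step 2: q^n = 5^11 = 48828125.
Step 3: Hamming bound ⌊q^n / V_q(n,t)⌋ = ⌊48828125/45⌋ = 1085069.
Step 4: Compare |C| = 591190 to 1085069: satisfied.
The claimed |C| lies below the Hamming bound.


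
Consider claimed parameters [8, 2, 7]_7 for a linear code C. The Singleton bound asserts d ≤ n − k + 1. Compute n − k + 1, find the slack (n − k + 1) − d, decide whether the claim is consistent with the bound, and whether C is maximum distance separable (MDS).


Singleton RHS = n − k + 1 = 7, slack = 0, bound satisfied, MDS.

Singleton bound: d ≤ n − k + 1.
Here n = 8, k = 2, so n − k + 1 = 7.
Given d = 7, check d ≤ 7: YES.
Slack = (n − k + 1) − d = 0.
The code is MDS (slack = 0).
Description: the claimed parameters are [8, 2, 7]_7; such a code would be MDS (meets Singleton bound).


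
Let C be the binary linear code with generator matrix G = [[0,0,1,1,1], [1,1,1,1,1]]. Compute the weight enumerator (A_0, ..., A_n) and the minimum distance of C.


Weight distribution: A_0 = 1, A_2 = 1, A_3 = 1, A_5 = 1. Minimum distance d = 2.

Enumerate all 2^2 = 4 messages m ∈ F_2^2.
For each, compute codeword c = mG in F_2^5, then tally its weight.
  m = 00 → c = 00000, weight = 0.
  m = 10 → c = 00111, weight = 3.
  m = 01 → c = 11111, weight = 5.
  m = 11 → c = 11000, weight = 2.
Tally weights:
  weight 0: 1 codewords.
  weight 2: 1 codewords.
  weight 3: 1 codewords.
  weight 5: 1 codewords.
Minimum distance d = smallest w > 0 with A_w > 0 = 2.
Sanity: Σ A_w = 4 = 2^2 = 4 ✓.


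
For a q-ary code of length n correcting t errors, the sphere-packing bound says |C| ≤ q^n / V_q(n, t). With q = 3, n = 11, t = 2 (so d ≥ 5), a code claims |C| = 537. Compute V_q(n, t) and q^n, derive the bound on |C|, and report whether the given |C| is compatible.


V_q(n, t) = 243, q^n = 177147, Hamming bound = 729, |C| = 537 ≤ bound (satisfied).

Step 1: Compute V_q(n, t) = Σ_{j=0}^2 C(n, j) (q−1)^j.
  j = 0: C(11,0)·(2)^0 = 1·1 = 1.
  j = 1: C(11,1)·(2)^1 = 11·2 = 22.
  j = 2: C(11,2)·(2)^2 = 55·4 = 220.
  V_q(n, t) = 1 + 22 + 220 = 243.
Step 2: q^n = 3^11 = 177147.
Step 3: Hamming bound ⌊q^n / V_q(n,t)⌋ = ⌊177147/243⌋ = 729.
Step 4: Compare |C| = 537 to 729: satisfied.
The claimed |C| lies below the Hamming bound.


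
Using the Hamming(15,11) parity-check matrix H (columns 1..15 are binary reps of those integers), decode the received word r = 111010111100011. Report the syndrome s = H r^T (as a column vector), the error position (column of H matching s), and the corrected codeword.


s = (1, 0, 0, 0)^T, error position = 8, corrected codeword c = 111010101100011

Compute s = H r^T mod 2 one row at a time:
  s_1 = 1 + 1 + 1 + 0 + 0 + 0 + 1 + 1 = 5 ≡ 1 (mod 2).
  s_2 = 0 + 1 + 0 + 1 + 0 + 0 + 1 + 1 = 4 ≡ 0 (mod 2).
  s_3 = 1 + 1 + 0 + 1 + 1 + 0 + 1 + 1 = 6 ≡ 0 (mod 2).
  s_4 = 1 + 1 + 1 + 1 + 1 + 0 + 0 + 1 = 6 ≡ 0 (mod 2).
s = (1, 0, 0, 0)^T — this equals column 8 of H (binary 1000), so error is at position 8.
Correct: flip bit 8 of r = 111010111100011 to get c = 111010101100011.


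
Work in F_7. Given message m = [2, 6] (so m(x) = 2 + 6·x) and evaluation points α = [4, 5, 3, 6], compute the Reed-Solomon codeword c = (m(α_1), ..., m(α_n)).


c = [5, 4, 6, 3]

Message polynomial: m(x) = 2 + 6·x (mod 7).
For each evaluation point α_i, compute m(α_i) mod 7:
  α_1 = 4: Horner steps 6 → 5, so m(4) = 5.
  α_2 = 5: Horner steps 6 → 4, so m(5) = 4.
  α_3 = 3: Horner steps 6 → 6, so m(3) = 6.
  α_4 = 6: Horner steps 6 → 3, so m(6) = 3.
Codeword c = [5, 4, 6, 3] ∈ F_7^4.


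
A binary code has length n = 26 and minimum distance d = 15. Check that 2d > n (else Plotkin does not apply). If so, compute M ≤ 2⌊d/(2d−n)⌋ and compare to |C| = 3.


Plotkin bound M ≤ 6; given |C| = 3 ≤ bound (satisfied).

Check applicability: 2d = 30, n = 26.
2d − n = 4 > 0, so Plotkin applies.
Compute d/(2d−n) = 15/4 ≈ 3.7500.
⌊d/(2d−n)⌋ = 3.
Plotkin bound: M ≤ 2·3 = 6.
Given |C| = 3, check: satisfied.
This |C| is below the Plotkin bound.


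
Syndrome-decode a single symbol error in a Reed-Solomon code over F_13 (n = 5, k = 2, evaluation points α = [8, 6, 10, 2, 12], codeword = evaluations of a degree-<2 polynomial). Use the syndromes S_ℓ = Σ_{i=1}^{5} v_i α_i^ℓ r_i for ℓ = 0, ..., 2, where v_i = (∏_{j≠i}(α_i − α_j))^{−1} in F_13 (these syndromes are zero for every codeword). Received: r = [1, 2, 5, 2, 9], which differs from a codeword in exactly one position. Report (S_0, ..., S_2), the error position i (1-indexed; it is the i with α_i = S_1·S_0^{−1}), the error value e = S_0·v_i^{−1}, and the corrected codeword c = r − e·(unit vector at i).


S = (6, 10, 8), error at position 2, error magnitude e = 5, c = [1, 10, 5, 2, 9].

Step 1: column multipliers v_i = (∏_{j≠i}(α_i − α_j))^{−1} mod 13.
  i = 1 (α = 8): (8−6)(8−10)(8−2)(8−12) = 2·(−2)·6·(−4) = 96 ≡ 5, so v_1 = 5^{−1} = 8 (mod 13).
  i = 2 (α = 6): (6−8)(6−10)(6−2)(6−12) = (−2)·(−4)·4·(−6) = −192 ≡ 3, so v_2 = 3^{−1} = 9 (mod 13).
  i = 3 (α = 10): (10−8)(10−6)(10−2)(10−12) = 2·4·8·(−2) = −128 ≡ 2, so v_3 = 2^{−1} = 7 (mod 13).
  i = 4 (α = 2): (2−8)(2−6)(2−10)(2−12) = (−6)·(−4)·(−8)·(−10) = 1920 ≡ 9, so v_4 = 9^{−1} = 3 (mod 13).
  i = 5 (α = 12): (12−8)(12−6)(12−10)(12−2) = 4·6·2·10 = 480 ≡ 12, so v_5 = 12^{−1} = 12 (mod 13).
  v = [8, 9, 7, 3, 12].
Step 2: syndromes of r = [1, 2, 5, 2, 9] (all sums mod 13).
  S_0 = Σ v_i r_i = 8·1 + 9·2 + 7·5 + 3·2 + 12·9 = 175 ≡ 6.
  S_1 = Σ v_i α_i r_i = 8·8·1 + 9·6·2 + 7·10·5 + 3·2·2 + 12·12·9 = 1830 ≡ 10.
  α_i^2 mod 13 = [12, 10, 9, 4, 1].
  S_2 = Σ v_i α_i^2 r_i = 8·12·1 + 9·10·2 + 7·9·5 + 3·4·2 + 12·1·9 = 723 ≡ 8.
  S = (6, 10, 8) ≠ 0, so r is not a codeword (an error is present).
Step 3: locate the error. For a single error e at position i, S_ℓ = v_i·e·α_i^ℓ, so α_err = S_1/S_0.
  S_0^{−1} = 6^{−1} = 11 (mod 13), so α_err = 10·11 = 110 ≡ 6 = α_2. Error position i = 2.
  Consistency check: S_2/S_1 = 8·4 = 32 ≡ 6 = α_err ✓ (single-error assumption holds).
Step 4: error magnitude e = S_0/v_2 = S_0·∏_{j≠2}(α_2 − α_j) = 6·3 = 18 ≡ 5 (mod 13).
Step 5: correct position 2: c_2 = r_2 − e = 2 − 5 ≡ 10 (mod 13). Hence c = [1, 10, 5, 2, 9].
  Check: interpolating c through the α_i gives m(x) = 11 + 2·x (degree < 2) with m(α_i) = c_i for every i, so c is indeed a codeword.


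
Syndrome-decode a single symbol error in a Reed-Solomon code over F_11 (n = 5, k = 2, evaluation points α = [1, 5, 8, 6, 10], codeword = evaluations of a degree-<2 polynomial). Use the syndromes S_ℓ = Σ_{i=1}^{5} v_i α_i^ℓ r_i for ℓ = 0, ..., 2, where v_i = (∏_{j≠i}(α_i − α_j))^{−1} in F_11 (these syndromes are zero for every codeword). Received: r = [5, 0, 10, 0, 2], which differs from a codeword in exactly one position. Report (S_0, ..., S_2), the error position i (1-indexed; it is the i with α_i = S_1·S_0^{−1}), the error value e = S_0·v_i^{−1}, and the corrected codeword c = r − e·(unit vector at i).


S = (10, 5, 8), error at position 4, error magnitude e = 4, c = [5, 0, 10, 7, 2].

Step 1: column multipliers v_i = (∏_{j≠i}(α_i − α_j))^{−1} mod 11.
  i = 1 (α = 1): (1−5)(1−8)(1−6)(1−10) = (−4)·(−7)·(−5)·(−9) = 1260 ≡ 6, so v_1 = 6^{−1} = 2 (mod 11).
  i = 2 (α = 5): (5−1)(5−8)(5−6)(5−10) = 4·(−3)·(−1)·(−5) = −60 ≡ 6, so v_2 = 6^{−1} = 2 (mod 11).
  i = 3 (α = 8): (8−1)(8−5)(8−6)(8−10) = 7·3·2·(−2) = −84 ≡ 4, so v_3 = 4^{−1} = 3 (mod 11).
  i = 4 (α = 6): (6−1)(6−5)(6−8)(6−10) = 5·1·(−2)·(−4) = 40 ≡ 7, so v_4 = 7^{−1} = 8 (mod 11).
  i = 5 (α = 10): (10−1)(10−5)(10−8)(10−6) = 9·5·2·4 = 360 ≡ 8, so v_5 = 8^{−1} = 7 (mod 11).
  v = [2, 2, 3, 8, 7].
Step 2: syndromes of r = [5, 0, 10, 0, 2] (all sums mod 11).
  S_0 = Σ v_i r_i = 2·5 + 2·0 + 3·10 + 8·0 + 7·2 = 54 ≡ 10.
  S_1 = Σ v_i α_i r_i = 2·1·5 + 2·5·0 + 3·8·10 + 8·6·0 + 7·10·2 = 390 ≡ 5.
  α_i^2 mod 11 = [1, 3, 9, 3, 1].
  S_2 = Σ v_i α_i^2 r_i = 2·1·5 + 2·3·0 + 3·9·10 + 8·3·0 + 7·1·2 = 294 ≡ 8.
  S = (10, 5, 8) ≠ 0, so r is not a codeword (an error is present).
Step 3: locate the error. For a single error e at position i, S_ℓ = v_i·e·α_i^ℓ, so α_err = S_1/S_0.
  S_0^{−1} = 10^{−1} = 10 (mod 11), so α_err = 5·10 = 50 ≡ 6 = α_4. Error position i = 4.
  Consistency check: S_2/S_1 = 8·9 = 72 ≡ 6 = α_err ✓ (single-error assumption holds).
Step 4: error magnitude e = S_0/v_4 = S_0·∏_{j≠4}(α_4 − α_j) = 10·7 = 70 ≡ 4 (mod 11).
Step 5: correct position 4: c_4 = r_4 − e = 0 − 4 ≡ 7 (mod 11). Hence c = [5, 0, 10, 7, 2].
  Check: interpolating c through the α_i gives m(x) = 9 + 7·x (degree < 2) with m(α_i) = c_i for every i, so c is indeed a codeword.
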